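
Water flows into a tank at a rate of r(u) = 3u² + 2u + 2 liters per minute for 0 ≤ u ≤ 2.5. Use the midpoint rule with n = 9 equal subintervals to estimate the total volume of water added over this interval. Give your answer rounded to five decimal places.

Δu = (2.5 − 0)/9 = 5/18.
Midpoints: 5/36, 5/12, 25/36, 35/36, 1.25, 55/36, 65/36, 25/12, 85/36.
r(5/36) = 1009/432, r(5/12) = 161/48, r(25/36) = 2089/432, r(35/36) = 2929/432, r(1.25) = 9.1875, r(55/36) = 5209/432, r(65/36) = 6649/432, r(25/12) = 19.1875, r(85/36) = 10129/432.
Sum = Δu · [r(5/36) + r(5/12) + r(25/36) + ...].
Sum ≈ 26.82677.

26.82677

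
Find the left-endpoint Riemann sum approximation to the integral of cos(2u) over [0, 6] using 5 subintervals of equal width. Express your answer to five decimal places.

Δu = (6 − 0)/5 = 1.2.
Left endpoints: 0, 1.2, 2.4, 3.6, 4.8.
f(0) ≈ 1.00000, f(1.2) ≈ -0.73739, f(2.4) ≈ 0.08750, f(3.6) ≈ 0.60835, f(4.8) ≈ -0.98469.
Sum = Δu · [f(0) + f(1.2) + f(2.4) + f(3.6) + f(4.8)].
Sum ≈ -0.03148.

-0.03148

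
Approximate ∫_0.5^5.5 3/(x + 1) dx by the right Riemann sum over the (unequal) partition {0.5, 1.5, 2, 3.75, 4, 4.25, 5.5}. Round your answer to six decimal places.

3.675043

Subinterval widths: 1, 0.5, 1.75, 0.25, 0.25, 1.25.
Right endpoints: 1.5, 2, 3.75, 4, 4.25, 5.5.
f(1.5) = 1.2, f(2) = 1, f(3.75) = 12/19, f(4) = 0.6, f(4.25) = 4/7, f(5.5) = 6/13.
Sum = Σ Δx_i · f(x_i).
Sum ≈ 3.675043.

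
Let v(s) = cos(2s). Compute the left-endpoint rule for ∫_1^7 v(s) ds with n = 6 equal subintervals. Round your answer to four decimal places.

Δs = (7 − 1)/6 = 1.
Left endpoints: 1, 2, 3, 4, 5, 6.
v(1) ≈ -0.4161, v(2) ≈ -0.6536, v(3) ≈ 0.9602, v(4) ≈ -0.1455, v(5) ≈ -0.8391, v(6) ≈ 0.8439.
Sum = Δs · [v(1) + v(2) + v(3) + ...].
Sum ≈ -0.2503.

-0.2503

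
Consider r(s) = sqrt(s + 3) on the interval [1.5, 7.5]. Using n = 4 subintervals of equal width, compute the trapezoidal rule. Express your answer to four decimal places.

Δs = (7.5 − 1.5)/4 = 1.5.
r(1.5) ≈ 2.1213, r(3) ≈ 2.4495, r(4.5) ≈ 2.7386, r(6) ≈ 3.0000, r(7.5) ≈ 3.2404.
T_4 = (Δs/2)·[r(s_0) + 2r(s_1) + 2r(s_2) + 2r(s_3) + r(s_4)].
Sum ≈ 16.3034.

16.3034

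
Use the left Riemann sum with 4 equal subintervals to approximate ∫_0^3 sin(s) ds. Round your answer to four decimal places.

1.8429

Δs = (3 − 0)/4 = 0.75.
Left endpoints: 0, 0.75, 1.5, 2.25.
f(0) ≈ 0.0000, f(0.75) ≈ 0.6816, f(1.5) ≈ 0.9975, f(2.25) ≈ 0.7781.
Sum = Δs · [f(0) + f(0.75) + f(1.5) + f(2.25)].
Sum ≈ 1.8429.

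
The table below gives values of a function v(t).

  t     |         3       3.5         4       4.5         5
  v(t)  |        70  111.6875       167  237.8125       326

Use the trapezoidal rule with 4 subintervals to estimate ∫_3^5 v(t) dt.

357.25

Δt = 0.5.
T_4 = (0.5/2)·[70 + 2·111.6875 + 2·167 + 2·237.8125 + 326] = 357.25.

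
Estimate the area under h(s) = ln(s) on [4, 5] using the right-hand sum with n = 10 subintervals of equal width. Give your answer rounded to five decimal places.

Δs = (5 − 4)/10 = 0.1.
Right endpoints: 4.1, 4.2, 4.3, 4.4, 4.5, 4.6, 4.7, 4.8, 4.9, 5.
h(4.1) ≈ 1.41099, h(4.2) ≈ 1.43508, h(4.3) ≈ 1.45862, h(4.4) ≈ 1.48160, h(4.5) ≈ 1.50408, h(4.6) ≈ 1.52606, h(4.7) ≈ 1.54756, h(4.8) ≈ 1.56862, h(4.9) ≈ 1.58924, h(5) ≈ 1.60944.
Sum = Δs · [h(4.1) + h(4.2) + h(4.3) + ...].
Sum ≈ 1.51313.

1.51313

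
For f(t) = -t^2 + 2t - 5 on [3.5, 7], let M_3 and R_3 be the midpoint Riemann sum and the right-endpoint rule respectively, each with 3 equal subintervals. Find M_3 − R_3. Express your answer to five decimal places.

M_3 ≈ -80.3946759.
R_3 ≈ -98.9398148.
M_3 − R_3 ≈ 18.54514.

18.54514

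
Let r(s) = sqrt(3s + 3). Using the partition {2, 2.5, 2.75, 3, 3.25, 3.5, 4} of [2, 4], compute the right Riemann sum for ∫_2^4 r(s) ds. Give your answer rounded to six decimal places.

7.072465

Subinterval widths: 0.5, 0.25, 0.25, 0.25, 0.25, 0.5.
Right endpoints: 2.5, 2.75, 3, 3.25, 3.5, 4.
r(2.5) ≈ 3.240370, r(2.75) ≈ 3.354102, r(3) ≈ 3.464102, r(3.25) ≈ 3.570714, r(3.5) ≈ 3.674235, r(4) ≈ 3.872983.
Sum = Σ Δs_i · r(s_i).
Sum ≈ 7.072465.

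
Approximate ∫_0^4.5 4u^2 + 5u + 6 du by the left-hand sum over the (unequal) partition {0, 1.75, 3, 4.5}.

Subinterval widths: 1.75, 1.25, 1.5.
Left endpoints: 0, 1.75, 3.
f(0) = 6, f(1.75) = 27, f(3) = 57.
Sum = Σ Δu_i · f(u_i).
Sum = 129.75.

129.75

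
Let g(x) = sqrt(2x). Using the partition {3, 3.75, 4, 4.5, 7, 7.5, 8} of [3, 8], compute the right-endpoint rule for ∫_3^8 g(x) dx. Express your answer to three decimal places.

17.552

Subinterval widths: 0.75, 0.25, 0.5, 2.5, 0.5, 0.5.
Right endpoints: 3.75, 4, 4.5, 7, 7.5, 8.
g(3.75) ≈ 2.739, g(4) ≈ 2.828, g(4.5) ≈ 3.000, g(7) ≈ 3.742, g(7.5) ≈ 3.873, g(8) ≈ 4.000.
Sum = Σ Δx_i · g(x_i).
Sum ≈ 17.552.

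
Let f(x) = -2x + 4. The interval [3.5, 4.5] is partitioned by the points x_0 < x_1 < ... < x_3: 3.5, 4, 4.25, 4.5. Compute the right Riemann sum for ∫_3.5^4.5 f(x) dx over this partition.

Subinterval widths: 0.5, 0.25, 0.25.
Right endpoints: 4, 4.25, 4.5.
f(4) = -4, f(4.25) = -4.5, f(4.5) = -5.
Sum = Σ Δx_i · f(x_i).
Sum = -4.375.

-4.375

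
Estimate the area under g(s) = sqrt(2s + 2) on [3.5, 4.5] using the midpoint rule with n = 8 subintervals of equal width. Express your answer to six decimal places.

3.160978

Δs = (4.5 − 3.5)/8 = 0.125.
Midpoints: 3.5625, 3.6875, 3.8125, 3.9375, 4.0625, 4.1875, 4.3125, 4.4375.
g(3.5625) ≈ 3.020761, g(3.6875) ≈ 3.061862, g(3.8125) ≈ 3.102418, g(3.9375) ≈ 3.142451, g(4.0625) ≈ 3.181981, g(4.1875) ≈ 3.221025, g(4.3125) ≈ 3.259601, g(4.4375) ≈ 3.297726.
Sum = Δs · [g(3.5625) + g(3.6875) + g(3.8125) + ...].
Sum ≈ 3.160978.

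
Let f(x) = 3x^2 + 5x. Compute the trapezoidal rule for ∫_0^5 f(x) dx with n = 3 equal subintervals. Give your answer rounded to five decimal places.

194.44444

Δx = (5 − 0)/3 = 5/3.
f(0) = 0, f(5/3) = 50/3, f(10/3) = 50, f(5) = 100.
T_3 = (Δx/2)·[f(x_0) + 2f(x_1) + 2f(x_2) + f(x_3)].
Sum ≈ 194.44444.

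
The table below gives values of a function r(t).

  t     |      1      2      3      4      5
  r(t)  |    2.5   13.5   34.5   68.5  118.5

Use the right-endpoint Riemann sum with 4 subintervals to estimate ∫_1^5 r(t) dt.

Δt = 1.
Sum = 1·[13.5 + 34.5 + 68.5 + 118.5] = 235.

235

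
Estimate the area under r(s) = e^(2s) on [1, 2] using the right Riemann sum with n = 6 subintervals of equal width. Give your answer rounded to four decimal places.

Δs = (2 − 1)/6 = 1/6.
Right endpoints: 7/6, 4/3, 1.5, 5/3, 11/6, 2.
r(7/6) ≈ 10.3123, r(4/3) ≈ 14.3919, r(1.5) ≈ 20.0855, r(5/3) ≈ 28.0316, r(11/6) ≈ 39.1213, r(2) ≈ 54.5982.
Sum = Δs · [r(7/6) + r(4/3) + r(1.5) + ...].
Sum ≈ 27.7568.

27.7568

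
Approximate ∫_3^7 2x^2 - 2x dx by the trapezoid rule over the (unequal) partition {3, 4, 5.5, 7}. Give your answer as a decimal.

173.25

Subinterval widths: 1, 1.5, 1.5.
f(3) = 12, f(4) = 24, f(5.5) = 49.5, f(7) = 84.
On each subinterval the trapezoid contributes (Δx_i/2)·[f(x_{i-1}) + f(x_i)].
Sum = 173.25.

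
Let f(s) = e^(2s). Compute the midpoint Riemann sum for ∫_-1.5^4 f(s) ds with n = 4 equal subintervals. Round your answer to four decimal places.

1107.1006

Δs = (4 − (-1.5))/4 = 1.375.
Midpoints: -0.8125, 0.5625, 1.9375, 3.3125.
f(-0.8125) ≈ 0.1969, f(0.5625) ≈ 3.0802, f(1.9375) ≈ 48.1827, f(3.3125) ≈ 753.7042.
Sum = Δs · [f(-0.8125) + f(0.5625) + f(1.9375) + f(3.3125)].
Sum ≈ 1107.1006.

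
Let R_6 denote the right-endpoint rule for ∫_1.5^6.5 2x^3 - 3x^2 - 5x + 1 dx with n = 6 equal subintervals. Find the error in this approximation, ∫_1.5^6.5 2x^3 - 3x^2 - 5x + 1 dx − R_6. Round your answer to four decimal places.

-177.7778

Exact integral: ∫_1.5^6.5 f(x) dx = 523.75.
R_6 ≈ 701.527778.
Error ≈ 523.75 − 701.527778 ≈ -177.7778.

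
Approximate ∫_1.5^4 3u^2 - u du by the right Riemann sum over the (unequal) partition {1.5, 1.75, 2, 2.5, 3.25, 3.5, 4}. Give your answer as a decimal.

64.125

Subinterval widths: 0.25, 0.25, 0.5, 0.75, 0.25, 0.5.
Right endpoints: 1.75, 2, 2.5, 3.25, 3.5, 4.
f(1.75) = 7.4375, f(2) = 10, f(2.5) = 16.25, f(3.25) = 28.4375, f(3.5) = 33.25, f(4) = 44.
Sum = Σ Δu_i · f(u_i).
Sum = 64.125.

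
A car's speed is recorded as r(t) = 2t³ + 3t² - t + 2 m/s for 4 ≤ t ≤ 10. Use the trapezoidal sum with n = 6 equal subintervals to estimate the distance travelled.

5823

Δt = (10 − 4)/6 = 1.
r(4) = 174, r(5) = 322, r(6) = 536, r(7) = 828, r(8) = 1210, r(9) = 1694, r(10) = 2292.
T_6 = (Δt/2)·[r(t_0) + 2r(t_1) + ... + 2r(t_{5}) + r(t_6)].
Sum = 5823.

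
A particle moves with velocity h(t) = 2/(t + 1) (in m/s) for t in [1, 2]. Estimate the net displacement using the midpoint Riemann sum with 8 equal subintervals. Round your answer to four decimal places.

0.8107

Δt = (2 − 1)/8 = 0.125.
Midpoints: 1.0625, 1.1875, 1.3125, 1.4375, 1.5625, 1.6875, 1.8125, 1.9375.
h(1.0625) = 32/33, h(1.1875) = 32/35, h(1.3125) = 32/37, h(1.4375) = 32/39, h(1.5625) = 32/41, h(1.6875) = 32/43, h(1.8125) = 32/45, h(1.9375) = 32/47.
Sum = Δt · [h(1.0625) + h(1.1875) + h(1.3125) + ...].
Sum ≈ 0.8107.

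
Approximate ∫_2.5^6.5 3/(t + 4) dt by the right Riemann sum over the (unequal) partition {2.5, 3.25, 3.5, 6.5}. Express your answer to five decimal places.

1.26749

Subinterval widths: 0.75, 0.25, 3.
Right endpoints: 3.25, 3.5, 6.5.
f(3.25) = 12/29, f(3.5) = 0.4, f(6.5) = 2/7.
Sum = Σ Δt_i · f(t_i).
Sum ≈ 1.26749.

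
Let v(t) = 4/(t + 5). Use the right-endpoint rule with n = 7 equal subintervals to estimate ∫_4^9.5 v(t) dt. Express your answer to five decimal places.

Δt = (9.5 − 4)/7 = 11/14.
Right endpoints: 67/14, 39/7, 89/14, 50/7, 111/14, 61/7, 9.5.
v(67/14) = 56/137, v(39/7) = 14/37, v(89/14) = 56/159, v(50/7) = 28/85, v(111/14) = 56/181, v(61/7) = 7/24, v(9.5) = 8/29.
Sum = Δt · [v(67/14) + v(39/7) + v(89/14) + ...].
Sum ≈ 1.84303.

1.84303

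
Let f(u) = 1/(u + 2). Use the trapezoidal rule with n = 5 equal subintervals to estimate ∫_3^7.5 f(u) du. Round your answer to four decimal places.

0.6438

Δu = (7.5 − 3)/5 = 0.9.
f(3) = 0.2, f(3.9) = 10/59, f(4.8) = 5/34, f(5.7) = 10/77, f(6.6) = 5/43, f(7.5) = 2/19.
T_5 = (Δu/2)·[f(u_0) + 2f(u_1) + ... + 2f(u_{4}) + f(u_5)].
Sum ≈ 0.6438.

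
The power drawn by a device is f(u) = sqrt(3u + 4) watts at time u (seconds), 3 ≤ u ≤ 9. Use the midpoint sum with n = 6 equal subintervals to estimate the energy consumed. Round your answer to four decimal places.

Δu = (9 − 3)/6 = 1.
Midpoints: 3.5, 4.5, 5.5, 6.5, 7.5, 8.5.
f(3.5) ≈ 3.8079, f(4.5) ≈ 4.1833, f(5.5) ≈ 4.5277, f(6.5) ≈ 4.8477, f(7.5) ≈ 5.1478, f(8.5) ≈ 5.4314.
Sum = Δu · [f(3.5) + f(4.5) + f(5.5) + ...].
Sum ≈ 27.9458.

27.9458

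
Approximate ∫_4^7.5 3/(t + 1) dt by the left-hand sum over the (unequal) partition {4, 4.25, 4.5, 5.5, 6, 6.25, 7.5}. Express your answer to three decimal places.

Subinterval widths: 0.25, 0.25, 1, 0.5, 0.25, 1.25.
Left endpoints: 4, 4.25, 4.5, 5.5, 6, 6.25.
f(4) = 0.6, f(4.25) = 4/7, f(4.5) = 6/11, f(5.5) = 6/13, f(6) = 3/7, f(6.25) = 12/29.
Sum = Σ Δt_i · f(t_i).
Sum ≈ 1.693.

1.693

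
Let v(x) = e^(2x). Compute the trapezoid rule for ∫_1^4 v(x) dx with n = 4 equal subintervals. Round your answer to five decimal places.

Δx = (4 − 1)/4 = 0.75.
v(1) ≈ 7.38906, v(1.75) ≈ 33.11545, v(2.5) ≈ 148.41316, v(3.25) ≈ 665.14163, v(4) ≈ 2980.95799.
T_4 = (Δx/2)·[v(x_0) + 2v(x_1) + 2v(x_2) + 2v(x_3) + v(x_4)].
Sum ≈ 1755.63282.

1755.63282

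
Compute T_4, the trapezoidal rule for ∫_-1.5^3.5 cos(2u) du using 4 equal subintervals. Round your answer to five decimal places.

0.16574

Δu = (3.5 − (-1.5))/4 = 1.25.
f(-1.5) ≈ -0.98999, f(-0.25) ≈ 0.87758, f(1) ≈ -0.41615, f(2.25) ≈ -0.21080, f(3.5) ≈ 0.75390.
T_4 = (Δu/2)·[f(u_0) + 2f(u_1) + 2f(u_2) + 2f(u_3) + f(u_4)].
Sum ≈ 0.16574.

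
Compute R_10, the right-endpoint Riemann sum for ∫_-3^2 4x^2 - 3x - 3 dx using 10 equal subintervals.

Δx = (2 − (-3))/10 = 0.5.
Right endpoints: -2.5, -2, -1.5, -1, -0.5, 0, 0.5, 1, 1.5, 2.
f(-2.5) = 29.5, f(-2) = 19, f(-1.5) = 10.5, f(-1) = 4, f(-0.5) = -0.5, f(0) = -3, f(0.5) = -3.5, f(1) = -2, f(1.5) = 1.5, f(2) = 7.
Sum = Δx · [f(-2.5) + f(-2) + f(-1.5) + ...].
Sum = 31.25.

31.25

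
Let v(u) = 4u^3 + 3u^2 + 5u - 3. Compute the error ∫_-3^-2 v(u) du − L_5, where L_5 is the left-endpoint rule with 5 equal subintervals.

Exact integral: ∫_-3^-2 v(u) du = -61.5.
L_5 = -68.28.
Error = -61.5 − (-68.28) = 6.78.

6.78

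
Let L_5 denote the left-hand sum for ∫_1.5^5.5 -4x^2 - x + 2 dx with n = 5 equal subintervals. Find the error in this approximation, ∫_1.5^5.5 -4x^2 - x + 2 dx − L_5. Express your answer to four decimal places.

-44.6933

Exact integral: ∫_1.5^5.5 f(x) dx ≈ -223.333333.
L_5 = -178.64.
Error ≈ -223.333333 − (-178.64) ≈ -44.6933.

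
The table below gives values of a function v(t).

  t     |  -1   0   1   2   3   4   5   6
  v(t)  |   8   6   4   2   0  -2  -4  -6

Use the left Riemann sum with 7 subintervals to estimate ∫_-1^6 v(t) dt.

Δt = 1.
Sum = 1·[8 + 6 + 4 + 2 + 0 + (-2) + (-4)] = 14.

14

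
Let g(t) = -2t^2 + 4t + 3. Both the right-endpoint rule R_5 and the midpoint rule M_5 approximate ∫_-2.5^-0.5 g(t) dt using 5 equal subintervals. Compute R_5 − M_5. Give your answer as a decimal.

3.84

R_5 = -12.44.
M_5 = -16.28.
R_5 − M_5 = 3.84.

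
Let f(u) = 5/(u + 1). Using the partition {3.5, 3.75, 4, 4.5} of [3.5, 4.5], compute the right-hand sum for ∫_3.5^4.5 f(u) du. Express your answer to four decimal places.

0.9677

Subinterval widths: 0.25, 0.25, 0.5.
Right endpoints: 3.75, 4, 4.5.
f(3.75) = 20/19, f(4) = 1, f(4.5) = 10/11.
Sum = Σ Δu_i · f(u_i).
Sum ≈ 0.9677.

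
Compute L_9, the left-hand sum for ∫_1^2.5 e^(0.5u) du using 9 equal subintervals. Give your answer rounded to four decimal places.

Δu = (2.5 − 1)/9 = 1/6.
Left endpoints: 1, 7/6, 4/3, 1.5, 5/3, 11/6, 2, 13/6, 7/3.
f(1) ≈ 1.6487, f(7/6) ≈ 1.7920, f(4/3) ≈ 1.9477, f(1.5) ≈ 2.1170, f(5/3) ≈ 2.3010, f(11/6) ≈ 2.5009, f(2) ≈ 2.7183, f(13/6) ≈ 2.9545, f(7/3) ≈ 3.2113.
Sum = Δu · [f(1) + f(7/6) + f(4/3) + ...].
Sum ≈ 3.5319.

3.5319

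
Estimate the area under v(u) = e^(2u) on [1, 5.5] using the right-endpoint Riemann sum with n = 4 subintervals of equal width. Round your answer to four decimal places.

75285.0865

Δu = (5.5 − 1)/4 = 1.125.
Right endpoints: 2.125, 3.25, 4.375, 5.5.
v(2.125) ≈ 70.1054, v(3.25) ≈ 665.1416, v(4.375) ≈ 6310.6881, v(5.5) ≈ 59874.1417.
Sum = Δu · [v(2.125) + v(3.25) + v(4.375) + v(5.5)].
Sum ≈ 75285.0865.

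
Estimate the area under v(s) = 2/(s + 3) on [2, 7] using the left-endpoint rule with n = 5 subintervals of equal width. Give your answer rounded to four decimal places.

Δs = (7 − 2)/5 = 1.
Left endpoints: 2, 3, 4, 5, 6.
v(2) = 0.4, v(3) = 1/3, v(4) = 2/7, v(5) = 0.25, v(6) = 2/9.
Sum = Δs · [v(2) + v(3) + v(4) + v(5) + v(6)].
Sum ≈ 1.4913.

1.4913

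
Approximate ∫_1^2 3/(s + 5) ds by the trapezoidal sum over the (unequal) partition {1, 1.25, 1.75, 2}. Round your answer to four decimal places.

Subinterval widths: 0.25, 0.5, 0.25.
f(1) = 0.5, f(1.25) = 0.48, f(1.75) = 4/9, f(2) = 3/7.
On each subinterval the trapezoid contributes (Δs_i/2)·[f(s_{i-1}) + f(s_i)].
Sum ≈ 0.4627.

0.4627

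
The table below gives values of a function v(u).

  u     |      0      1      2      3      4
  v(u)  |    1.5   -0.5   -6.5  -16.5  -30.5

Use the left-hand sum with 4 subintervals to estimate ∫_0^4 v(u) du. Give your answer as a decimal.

Δu = 1.
Sum = 1·[1.5 + (-0.5) + (-6.5) + (-16.5)] = -22.

-22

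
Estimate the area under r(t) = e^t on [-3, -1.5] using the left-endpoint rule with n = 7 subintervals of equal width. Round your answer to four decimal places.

Δt = (-1.5 − (-3))/7 = 3/14.
Left endpoints: -3, -39/14, -18/7, -33/14, -15/7, -27/14, -12/7.
r(-3) ≈ 0.0498, r(-39/14) ≈ 0.0617, r(-18/7) ≈ 0.0764, r(-33/14) ≈ 0.0947, r(-15/7) ≈ 0.1173, r(-27/14) ≈ 0.1454, r(-12/7) ≈ 0.1801.
Sum = Δt · [r(-3) + r(-39/14) + r(-18/7) + ...].
Sum ≈ 0.1554.

0.1554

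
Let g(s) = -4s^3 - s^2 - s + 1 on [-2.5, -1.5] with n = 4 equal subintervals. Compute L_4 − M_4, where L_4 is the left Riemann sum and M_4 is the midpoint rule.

L_4 = 38.90625.
M_4 = 32.796875.
L_4 − M_4 = 6.109375.

6.109375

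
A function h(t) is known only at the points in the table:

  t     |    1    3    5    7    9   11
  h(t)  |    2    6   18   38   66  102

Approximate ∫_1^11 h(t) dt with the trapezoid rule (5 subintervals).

360

Δt = 2.
T_5 = (2/2)·[2 + 2·6 + 2·18 + 2·38 + 2·66 + 102] = 360.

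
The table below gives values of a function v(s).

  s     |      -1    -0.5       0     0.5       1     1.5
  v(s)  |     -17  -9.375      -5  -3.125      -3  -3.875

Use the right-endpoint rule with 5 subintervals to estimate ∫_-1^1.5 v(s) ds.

-12.1875

Δs = 0.5.
Sum = 0.5·[(-9.375) + (-5) + (-3.125) + (-3) + (-3.875)] = -12.1875.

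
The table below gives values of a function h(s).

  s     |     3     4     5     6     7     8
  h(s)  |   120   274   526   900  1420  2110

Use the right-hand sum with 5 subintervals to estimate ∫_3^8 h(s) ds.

Δs = 1.
Sum = 1·[274 + 526 + 900 + 1420 + 2110] = 5230.

5230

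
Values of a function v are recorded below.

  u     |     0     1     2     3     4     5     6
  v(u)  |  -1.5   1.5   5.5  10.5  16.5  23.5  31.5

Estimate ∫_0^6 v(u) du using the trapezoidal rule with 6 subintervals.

72.5

Δu = 1.
T_6 = (1/2)·[(-1.5) + 2·1.5 + 2·5.5 + 2·10.5 + 2·16.5 + 2·23.5 + 31.5] = 72.5.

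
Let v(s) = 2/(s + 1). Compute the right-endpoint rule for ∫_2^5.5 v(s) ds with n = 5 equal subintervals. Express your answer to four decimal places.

1.4278

Δs = (5.5 − 2)/5 = 0.7.
Right endpoints: 2.7, 3.4, 4.1, 4.8, 5.5.
v(2.7) = 20/37, v(3.4) = 5/11, v(4.1) = 20/51, v(4.8) = 10/29, v(5.5) = 4/13.
Sum = Δs · [v(2.7) + v(3.4) + v(4.1) + v(4.8) + v(5.5)].
Sum ≈ 1.4278.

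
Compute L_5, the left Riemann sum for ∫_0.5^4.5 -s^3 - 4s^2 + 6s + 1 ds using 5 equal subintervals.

-105.94

Δs = (4.5 − 0.5)/5 = 0.8.
Left endpoints: 0.5, 1.3, 2.1, 2.9, 3.7.
f(0.5) = 2.875, f(1.3) = -0.157, f(2.1) = -13.301, f(2.9) = -39.629, f(3.7) = -82.213.
Sum = Δs · [f(0.5) + f(1.3) + f(2.1) + f(2.9) + f(3.7)].
Sum = -105.94.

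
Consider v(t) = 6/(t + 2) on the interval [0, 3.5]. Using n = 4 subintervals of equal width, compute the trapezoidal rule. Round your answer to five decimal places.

6.15099

Δt = (3.5 − 0)/4 = 0.875.
v(0) = 3, v(0.875) = 48/23, v(1.75) = 1.6, v(2.625) = 48/37, v(3.5) = 12/11.
T_4 = (Δt/2)·[v(t_0) + 2v(t_1) + 2v(t_2) + 2v(t_3) + v(t_4)].
Sum ≈ 6.15099.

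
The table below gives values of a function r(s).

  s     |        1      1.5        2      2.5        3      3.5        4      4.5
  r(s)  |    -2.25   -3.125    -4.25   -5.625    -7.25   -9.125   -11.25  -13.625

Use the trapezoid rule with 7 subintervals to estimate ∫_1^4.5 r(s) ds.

Δs = 0.5.
T_7 = (0.5/2)·[(-2.25) + 2·(-3.125) + 2·(-4.25) + 2·(-5.625) + 2·(-7.25) + 2·(-9.125) + 2·(-11.25) + (-13.625)] = -24.28125.

-24.28125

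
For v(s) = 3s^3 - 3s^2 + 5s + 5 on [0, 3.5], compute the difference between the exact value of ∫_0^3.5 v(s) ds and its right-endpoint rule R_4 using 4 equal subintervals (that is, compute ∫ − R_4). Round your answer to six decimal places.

-53.545898

Exact integral: ∫_0^3.5 v(s) ds = 117.796875.
R_4 ≈ 171.34277344.
Error ≈ 117.796875 − 171.34277344 ≈ -53.545898.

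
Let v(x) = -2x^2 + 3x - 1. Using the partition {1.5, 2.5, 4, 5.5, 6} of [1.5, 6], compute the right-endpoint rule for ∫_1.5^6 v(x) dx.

Subinterval widths: 1, 1.5, 1.5, 0.5.
Right endpoints: 2.5, 4, 5.5, 6.
v(2.5) = -6, v(4) = -21, v(5.5) = -45, v(6) = -55.
Sum = Σ Δx_i · v(x_i).
Sum = -132.5.

-132.5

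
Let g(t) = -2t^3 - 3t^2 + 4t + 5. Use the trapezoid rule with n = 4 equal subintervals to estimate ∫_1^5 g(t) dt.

Δt = (5 − 1)/4 = 1.
g(1) = 4, g(2) = -15, g(3) = -64, g(4) = -155, g(5) = -300.
T_4 = (Δt/2)·[g(t_0) + 2g(t_1) + 2g(t_2) + 2g(t_3) + g(t_4)].
Sum = -382.

-382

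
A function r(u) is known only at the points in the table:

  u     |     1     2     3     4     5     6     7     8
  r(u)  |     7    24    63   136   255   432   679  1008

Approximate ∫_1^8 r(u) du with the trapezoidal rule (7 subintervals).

2096.5

Δu = 1.
T_7 = (1/2)·[7 + 2·24 + 2·63 + 2·136 + 2·255 + 2·432 + 2·679 + 1008] = 2096.5.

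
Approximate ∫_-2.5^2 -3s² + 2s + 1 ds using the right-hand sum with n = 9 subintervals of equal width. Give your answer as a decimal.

-18

Δs = (2 − (-2.5))/9 = 0.5.
Right endpoints: -2, -1.5, -1, -0.5, 0, 0.5, 1, 1.5, 2.
f(-2) = -15, f(-1.5) = -8.75, f(-1) = -4, f(-0.5) = -0.75, f(0) = 1, f(0.5) = 1.25, f(1) = 0, f(1.5) = -2.75, f(2) = -7.
Sum = Δs · [f(-2) + f(-1.5) + f(-1) + ...].
Sum = -18.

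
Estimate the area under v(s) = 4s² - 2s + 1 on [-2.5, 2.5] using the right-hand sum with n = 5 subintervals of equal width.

Δs = (2.5 − (-2.5))/5 = 1.
Right endpoints: -1.5, -0.5, 0.5, 1.5, 2.5.
v(-1.5) = 13, v(-0.5) = 3, v(0.5) = 1, v(1.5) = 7, v(2.5) = 21.
Sum = Δs · [v(-1.5) + v(-0.5) + v(0.5) + v(1.5) + v(2.5)].
Sum = 45.

45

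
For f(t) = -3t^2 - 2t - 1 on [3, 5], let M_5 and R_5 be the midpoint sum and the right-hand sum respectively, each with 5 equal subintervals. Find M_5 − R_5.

M_5 = -115.92.
R_5 = -126.56.
M_5 − R_5 = 10.64.

10.64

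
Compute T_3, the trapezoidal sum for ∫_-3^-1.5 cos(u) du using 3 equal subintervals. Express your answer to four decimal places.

Δu = (-1.5 − (-3))/3 = 0.5.
f(-3) ≈ -0.9900, f(-2.5) ≈ -0.8011, f(-2) ≈ -0.4161, f(-1.5) ≈ 0.0707.
T_3 = (Δu/2)·[f(u_0) + 2f(u_1) + 2f(u_2) + f(u_3)].
Sum ≈ -0.8385.

-0.8385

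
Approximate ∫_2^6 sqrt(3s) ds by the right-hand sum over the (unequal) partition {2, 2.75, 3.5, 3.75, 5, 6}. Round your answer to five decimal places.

14.50688

Subinterval widths: 0.75, 0.75, 0.25, 1.25, 1.
Right endpoints: 2.75, 3.5, 3.75, 5, 6.
f(2.75) ≈ 2.87228, f(3.5) ≈ 3.24037, f(3.75) ≈ 3.35410, f(5) ≈ 3.87298, f(6) ≈ 4.24264.
Sum = Σ Δs_i · f(s_i).
Sum ≈ 14.50688.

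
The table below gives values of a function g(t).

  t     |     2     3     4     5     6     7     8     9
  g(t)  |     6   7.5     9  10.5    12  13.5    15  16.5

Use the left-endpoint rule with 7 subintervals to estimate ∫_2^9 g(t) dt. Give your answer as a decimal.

Δt = 1.
Sum = 1·[6 + 7.5 + 9 + 10.5 + 12 + 13.5 + 15] = 73.5.

73.5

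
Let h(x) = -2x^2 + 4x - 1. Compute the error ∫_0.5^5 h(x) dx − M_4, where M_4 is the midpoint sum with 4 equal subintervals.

-0.94921875

Exact integral: ∫_0.5^5 h(x) dx = -38.25.
M_4 = -37.30078125.
Error = -38.25 − (-37.30078125) = -0.94921875.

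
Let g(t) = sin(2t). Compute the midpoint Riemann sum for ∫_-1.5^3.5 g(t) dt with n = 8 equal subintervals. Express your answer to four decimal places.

-0.9314

Δt = (3.5 − (-1.5))/8 = 0.625.
Midpoints: -1.1875, -0.5625, 0.0625, 0.6875, 1.3125, 1.9375, 2.5625, 3.1875.
g(-1.1875) ≈ -0.6937, g(-0.5625) ≈ -0.9023, g(0.0625) ≈ 0.1247, g(0.6875) ≈ 0.9809, g(1.3125) ≈ 0.4939, g(1.9375) ≈ -0.6694, g(2.5625) ≈ -0.9161, g(3.1875) ≈ 0.0917.
Sum = Δt · [g(-1.1875) + g(-0.5625) + g(0.0625) + ...].
Sum ≈ -0.9314.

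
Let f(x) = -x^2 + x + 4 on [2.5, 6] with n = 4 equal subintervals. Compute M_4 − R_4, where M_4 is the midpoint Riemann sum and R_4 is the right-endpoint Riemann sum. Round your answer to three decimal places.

M_4 ≈ -37.69336.
R_4 = -49.84765625.
M_4 − R_4 ≈ 12.154.

12.154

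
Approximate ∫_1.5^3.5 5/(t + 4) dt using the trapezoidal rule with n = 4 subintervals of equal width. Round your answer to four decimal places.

1.5524

Δt = (3.5 − 1.5)/4 = 0.5.
f(1.5) = 10/11, f(2) = 5/6, f(2.5) = 10/13, f(3) = 5/7, f(3.5) = 2/3.
T_4 = (Δt/2)·[f(t_0) + 2f(t_1) + 2f(t_2) + 2f(t_3) + f(t_4)].
Sum ≈ 1.5524.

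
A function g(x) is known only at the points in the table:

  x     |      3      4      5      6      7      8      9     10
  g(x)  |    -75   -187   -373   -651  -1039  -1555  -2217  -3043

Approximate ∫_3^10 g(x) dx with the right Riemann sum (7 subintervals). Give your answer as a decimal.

Δx = 1.
Sum = 1·[(-187) + (-373) + (-651) + (-1039) + (-1555) + (-2217) + (-3043)] = -9065.

-9065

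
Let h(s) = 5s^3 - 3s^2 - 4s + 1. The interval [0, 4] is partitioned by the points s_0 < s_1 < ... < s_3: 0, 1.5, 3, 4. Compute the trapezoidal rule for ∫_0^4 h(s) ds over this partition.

258.1875

Subinterval widths: 1.5, 1.5, 1.
h(0) = 1, h(1.5) = 5.125, h(3) = 97, h(4) = 257.
On each subinterval the trapezoid contributes (Δs_i/2)·[h(s_{i-1}) + h(s_i)].
Sum = 258.1875.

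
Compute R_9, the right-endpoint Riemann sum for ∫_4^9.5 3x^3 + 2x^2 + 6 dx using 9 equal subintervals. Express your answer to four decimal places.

Δx = (9.5 − 4)/9 = 11/18.
Right endpoints: 83/18, 47/9, 35/6, 58/9, 127/18, 23/3, 149/18, 80/9, 9.5.
f(83/18) = 666119/1944, f(47/9) = 118535/243, f(35/6) = 16069/24, f(58/9) = 216754/243, f(127/18) = 2253595/1944, f(23/3) = 13279/9, f(149/18) = 3586025/1944, f(80/9) = 551858/243, f(9.5) = 2758.625.
Sum = Δx · [f(83/18) + f(47/9) + f(35/6) + ...].
Sum ≈ 7272.8305.

7272.8305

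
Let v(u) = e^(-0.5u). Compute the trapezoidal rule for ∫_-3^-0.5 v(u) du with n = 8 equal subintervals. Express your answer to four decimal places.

6.4083

Δu = (-0.5 − (-3))/8 = 0.3125.
v(-3) ≈ 4.4817, v(-2.6875) ≈ 3.8334, v(-2.375) ≈ 3.2789, v(-2.0625) ≈ 2.8046, v(-1.75) ≈ 2.3989, v(-1.4375) ≈ 2.0519, v(-1.125) ≈ 1.7551, v(-0.8125) ≈ 1.5012, v(-0.5) ≈ 1.2840.
T_8 = (Δu/2)·[v(u_0) + 2v(u_1) + ... + 2v(u_{7}) + v(u_8)].
Sum ≈ 6.4083.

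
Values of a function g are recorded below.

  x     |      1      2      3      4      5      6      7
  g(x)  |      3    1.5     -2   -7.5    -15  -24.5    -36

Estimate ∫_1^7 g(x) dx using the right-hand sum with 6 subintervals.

-83.5

Δx = 1.
Sum = 1·[1.5 + (-2) + (-7.5) + (-15) + (-24.5) + (-36)] = -83.5.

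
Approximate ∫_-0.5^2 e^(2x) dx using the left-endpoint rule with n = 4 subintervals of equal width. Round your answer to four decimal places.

13.6101

Δx = (2 − (-0.5))/4 = 0.625.
Left endpoints: -0.5, 0.125, 0.75, 1.375.
f(-0.5) ≈ 0.3679, f(0.125) ≈ 1.2840, f(0.75) ≈ 4.4817, f(1.375) ≈ 15.6426.
Sum = Δx · [f(-0.5) + f(0.125) + f(0.75) + f(1.375)].
Sum ≈ 13.6101.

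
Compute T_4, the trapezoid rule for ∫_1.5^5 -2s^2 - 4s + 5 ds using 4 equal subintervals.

Δs = (5 − 1.5)/4 = 0.875.
f(1.5) = -5.5, f(2.375) = -15.78125, f(3.25) = -29.125, f(4.125) = -45.53125, f(5) = -65.
T_4 = (Δs/2)·[f(s_0) + 2f(s_1) + 2f(s_2) + 2f(s_3) + f(s_4)].
Sum = -109.9765625.

-109.9765625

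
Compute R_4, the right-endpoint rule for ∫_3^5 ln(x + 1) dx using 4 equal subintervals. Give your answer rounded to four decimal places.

Δx = (5 − 3)/4 = 0.5.
Right endpoints: 3.5, 4, 4.5, 5.
f(3.5) ≈ 1.5041, f(4) ≈ 1.6094, f(4.5) ≈ 1.7047, f(5) ≈ 1.7918.
Sum = Δx · [f(3.5) + f(4) + f(4.5) + f(5)].
Sum ≈ 3.3050.

3.3050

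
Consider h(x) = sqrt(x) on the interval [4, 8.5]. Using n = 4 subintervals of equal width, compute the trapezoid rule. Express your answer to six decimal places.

Δx = (8.5 − 4)/4 = 1.125.
h(4) ≈ 2.000000, h(5.125) ≈ 2.263846, h(6.25) ≈ 2.500000, h(7.375) ≈ 2.715695, h(8.5) ≈ 2.915476.
T_4 = (Δx/2)·[h(x_0) + 2h(x_1) + 2h(x_2) + 2h(x_3) + h(x_4)].
Sum ≈ 11.179439.

11.179439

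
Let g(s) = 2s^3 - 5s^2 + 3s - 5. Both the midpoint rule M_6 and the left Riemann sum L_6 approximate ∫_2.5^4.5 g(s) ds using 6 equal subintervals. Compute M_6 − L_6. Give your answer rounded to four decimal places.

13.6111

M_6 ≈ 70.370370.
L_6 ≈ 56.759259.
M_6 − L_6 ≈ 13.6111.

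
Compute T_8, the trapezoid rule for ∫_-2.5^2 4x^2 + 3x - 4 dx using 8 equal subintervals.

Δx = (2 − (-2.5))/8 = 0.5625.
f(-2.5) = 13.5, f(-1.9375) = 5.203125, f(-1.375) = -0.5625, f(-0.8125) = -3.796875, f(-0.25) = -4.5, f(0.3125) = -2.671875, f(0.875) = 1.6875, f(1.4375) = 8.578125, f(2) = 18.
T_8 = (Δx/2)·[f(x_0) + 2f(x_1) + ... + 2f(x_{7}) + f(x_8)].
Sum = 11.07421875.

11.07421875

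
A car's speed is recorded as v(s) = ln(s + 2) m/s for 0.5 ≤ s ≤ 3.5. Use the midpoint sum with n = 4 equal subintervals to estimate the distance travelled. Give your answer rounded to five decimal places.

Δs = (3.5 − 0.5)/4 = 0.75.
Midpoints: 0.875, 1.625, 2.375, 3.125.
v(0.875) ≈ 1.05605, v(1.625) ≈ 1.28785, v(2.375) ≈ 1.47591, v(3.125) ≈ 1.63413.
Sum = Δs · [v(0.875) + v(1.625) + v(2.375) + v(3.125)].
Sum ≈ 4.09046.

4.09046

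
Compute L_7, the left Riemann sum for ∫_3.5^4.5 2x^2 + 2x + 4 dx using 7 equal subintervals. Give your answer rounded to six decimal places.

Δx = (4.5 − 3.5)/7 = 1/7.
Left endpoints: 3.5, 51/14, 53/14, 55/14, 57/14, 59/14, 61/14.
f(3.5) = 35.5, f(51/14) = 3707/98, f(53/14) = 3943/98, f(55/14) = 4187/98, f(57/14) = 4439/98, f(59/14) = 4699/98, f(61/14) = 4967/98.
Sum = Δx · [f(3.5) + f(51/14) + f(53/14) + ...].
Sum ≈ 42.887755.

42.887755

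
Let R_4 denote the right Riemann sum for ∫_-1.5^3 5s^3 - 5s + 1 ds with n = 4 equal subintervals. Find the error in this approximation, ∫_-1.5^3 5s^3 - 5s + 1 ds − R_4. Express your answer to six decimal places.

-83.452148

Exact integral: ∫_-1.5^3 f(s) ds = 82.546875.
R_4 ≈ 165.99902344.
Error ≈ 82.546875 − 165.99902344 ≈ -83.452148.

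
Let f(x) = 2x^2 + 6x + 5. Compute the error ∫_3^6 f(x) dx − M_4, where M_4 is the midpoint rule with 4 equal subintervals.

Exact integral: ∫_3^6 f(x) dx = 222.
M_4 = 221.71875.
Error = 222 − 221.71875 = 0.28125.

0.28125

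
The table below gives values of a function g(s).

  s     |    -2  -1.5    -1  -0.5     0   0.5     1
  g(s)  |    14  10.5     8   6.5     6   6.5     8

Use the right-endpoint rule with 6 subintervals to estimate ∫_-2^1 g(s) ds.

22.75

Δs = 0.5.
Sum = 0.5·[10.5 + 8 + 6.5 + 6 + 6.5 + 8] = 22.75.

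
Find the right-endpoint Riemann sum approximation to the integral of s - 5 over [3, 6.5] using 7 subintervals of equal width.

Δs = (6.5 − 3)/7 = 0.5.
Right endpoints: 3.5, 4, 4.5, 5, 5.5, 6, 6.5.
f(3.5) = -1.5, f(4) = -1, f(4.5) = -0.5, f(5) = 0, f(5.5) = 0.5, f(6) = 1, f(6.5) = 1.5.
Sum = Δs · [f(3.5) + f(4) + f(4.5) + ...].
Sum = 0.

0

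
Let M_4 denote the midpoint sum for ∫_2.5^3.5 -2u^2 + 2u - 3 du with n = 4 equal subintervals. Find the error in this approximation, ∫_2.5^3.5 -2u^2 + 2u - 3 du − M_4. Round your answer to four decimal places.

Exact integral: ∫_2.5^3.5 f(u) du ≈ -15.166667.
M_4 = -15.15625.
Error ≈ -15.166667 − (-15.15625) ≈ -0.0104.

-0.0104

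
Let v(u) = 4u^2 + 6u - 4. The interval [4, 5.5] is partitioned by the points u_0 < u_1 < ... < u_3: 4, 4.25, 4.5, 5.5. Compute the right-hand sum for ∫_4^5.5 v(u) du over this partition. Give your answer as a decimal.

Subinterval widths: 0.25, 0.25, 1.
Right endpoints: 4.25, 4.5, 5.5.
v(4.25) = 93.75, v(4.5) = 104, v(5.5) = 150.
Sum = Σ Δu_i · v(u_i).
Sum = 199.4375.

199.4375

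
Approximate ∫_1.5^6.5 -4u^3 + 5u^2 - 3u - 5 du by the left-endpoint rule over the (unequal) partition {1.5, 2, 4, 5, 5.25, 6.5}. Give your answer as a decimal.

-920.8125

Subinterval widths: 0.5, 2, 1, 0.25, 1.25.
Left endpoints: 1.5, 2, 4, 5, 5.25.
f(1.5) = -11.75, f(2) = -23, f(4) = -193, f(5) = -395, f(5.25) = -461.75.
Sum = Σ Δu_i · f(u_i).
Sum = -920.8125.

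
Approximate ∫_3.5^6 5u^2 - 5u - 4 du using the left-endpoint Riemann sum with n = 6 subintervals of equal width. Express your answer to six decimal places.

197.392940

Δu = (6 − 3.5)/6 = 5/12.
Left endpoints: 3.5, 47/12, 13/3, 4.75, 31/6, 67/12.
f(3.5) = 39.75, f(47/12) = 7649/144, f(13/3) = 614/9, f(4.75) = 85.0625, f(31/6) = 3731/36, f(67/12) = 17849/144.
Sum = Δu · [f(3.5) + f(47/12) + f(13/3) + ...].
Sum ≈ 197.392940.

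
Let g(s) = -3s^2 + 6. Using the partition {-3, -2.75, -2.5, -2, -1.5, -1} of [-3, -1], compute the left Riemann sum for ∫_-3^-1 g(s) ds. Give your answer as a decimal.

-19.171875

Subinterval widths: 0.25, 0.25, 0.5, 0.5, 0.5.
Left endpoints: -3, -2.75, -2.5, -2, -1.5.
g(-3) = -21, g(-2.75) = -16.6875, g(-2.5) = -12.75, g(-2) = -6, g(-1.5) = -0.75.
Sum = Σ Δs_i · g(s_i).
Sum = -19.171875.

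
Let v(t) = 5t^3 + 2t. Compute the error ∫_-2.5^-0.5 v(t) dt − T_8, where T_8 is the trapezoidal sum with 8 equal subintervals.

Exact integral: ∫_-2.5^-0.5 v(t) dt = -54.75.
T_8 = -55.21875.
Error = -54.75 − (-55.21875) = 0.46875.

0.46875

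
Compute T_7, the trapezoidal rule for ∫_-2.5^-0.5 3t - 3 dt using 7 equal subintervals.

Δt = (-0.5 − (-2.5))/7 = 2/7.
f(-2.5) = -10.5, f(-31/14) = -135/14, f(-27/14) = -123/14, f(-23/14) = -111/14, f(-19/14) = -99/14, f(-15/14) = -87/14, f(-11/14) = -75/14, f(-0.5) = -4.5.
T_7 = (Δt/2)·[f(t_0) + 2f(t_1) + ... + 2f(t_{6}) + f(t_7)].
Sum = -15.

-15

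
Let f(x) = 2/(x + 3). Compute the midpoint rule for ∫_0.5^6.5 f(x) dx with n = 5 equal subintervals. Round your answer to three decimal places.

Δx = (6.5 − 0.5)/5 = 1.2.
Midpoints: 1.1, 2.3, 3.5, 4.7, 5.9.
f(1.1) = 20/41, f(2.3) = 20/53, f(3.5) = 4/13, f(4.7) = 20/77, f(5.9) = 20/89.
Sum = Δx · [f(1.1) + f(2.3) + f(3.5) + f(4.7) + f(5.9)].
Sum ≈ 1.989.

1.989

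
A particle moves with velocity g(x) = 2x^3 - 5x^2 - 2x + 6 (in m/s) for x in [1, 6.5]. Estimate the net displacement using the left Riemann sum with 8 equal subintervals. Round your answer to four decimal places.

Δx = (6.5 − 1)/8 = 0.6875.
Left endpoints: 1, 1.6875, 2.375, 3.0625, 3.75, 4.4375, 5.125, 5.8125.
g(1) = 1, g(1.6875) = -4101/2048, g(2.375) = -0.16015625, g(3.0625) = 21353/2048, g(3.75) = 33.65625, g(4.4375) = 150383/2048, g(5.125) = 133.64453125, g(5.8125) = 446877/2048.
Sum = Δx · [g(1) + g(1.6875) + g(2.375) + ...].
Sum ≈ 321.8843.

321.8843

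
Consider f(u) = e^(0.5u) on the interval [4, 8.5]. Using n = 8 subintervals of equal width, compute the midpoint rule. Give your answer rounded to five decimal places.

125.02025

Δu = (8.5 − 4)/8 = 0.5625.
Midpoints: 4.28125, 4.84375, 5.40625, 5.96875, 6.53125, 7.09375, 7.65625, 8.21875.
f(4.28125) ≈ 8.50475, f(4.84375) ≈ 11.26697, f(5.40625) ≈ 14.92630, f(5.96875) ≈ 19.77414, f(6.53125) ≈ 26.19648, f(7.09375) ≈ 34.70470, f(7.65625) ≈ 45.97625, f(8.21875) ≈ 60.90864.
Sum = Δu · [f(4.28125) + f(4.84375) + f(5.40625) + ...].
Sum ≈ 125.02025.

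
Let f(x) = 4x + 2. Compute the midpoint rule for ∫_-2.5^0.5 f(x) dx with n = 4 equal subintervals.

-6

Δx = (0.5 − (-2.5))/4 = 0.75.
Midpoints: -2.125, -1.375, -0.625, 0.125.
f(-2.125) = -6.5, f(-1.375) = -3.5, f(-0.625) = -0.5, f(0.125) = 2.5.
Sum = Δx · [f(-2.125) + f(-1.375) + f(-0.625) + f(0.125)].
Sum = -6.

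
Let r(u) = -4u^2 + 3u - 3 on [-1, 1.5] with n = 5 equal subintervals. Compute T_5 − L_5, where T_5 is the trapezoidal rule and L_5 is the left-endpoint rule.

T_5 = -11.875.
L_5 = -12.5.
T_5 − L_5 = 0.625.

0.625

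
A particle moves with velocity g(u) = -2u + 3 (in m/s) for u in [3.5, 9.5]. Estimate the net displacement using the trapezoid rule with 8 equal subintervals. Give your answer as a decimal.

Δu = (9.5 − 3.5)/8 = 0.75.
g(3.5) = -4, g(4.25) = -5.5, g(5) = -7, g(5.75) = -8.5, g(6.5) = -10, g(7.25) = -11.5, g(8) = -13, g(8.75) = -14.5, g(9.5) = -16.
T_8 = (Δu/2)·[g(u_0) + 2g(u_1) + ... + 2g(u_{7}) + g(u_8)].
Sum = -60.

-60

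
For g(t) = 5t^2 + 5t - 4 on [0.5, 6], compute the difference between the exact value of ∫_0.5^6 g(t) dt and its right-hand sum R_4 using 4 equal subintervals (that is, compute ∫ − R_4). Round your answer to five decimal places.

-150.46224

Exact integral: ∫_0.5^6 g(t) dt ≈ 427.1666667.
R_4 = 577.62890625.
Error ≈ 427.1666667 − 577.62890625 ≈ -150.46224.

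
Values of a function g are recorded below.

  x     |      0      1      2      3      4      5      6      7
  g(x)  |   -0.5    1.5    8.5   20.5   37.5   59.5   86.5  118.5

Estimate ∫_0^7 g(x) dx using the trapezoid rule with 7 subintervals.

273

Δx = 1.
T_7 = (1/2)·[(-0.5) + 2·1.5 + 2·8.5 + 2·20.5 + 2·37.5 + 2·59.5 + 2·86.5 + 118.5] = 273.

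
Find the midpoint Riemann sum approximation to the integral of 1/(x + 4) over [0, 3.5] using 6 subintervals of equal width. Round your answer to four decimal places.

Δx = (3.5 − 0)/6 = 7/12.
Midpoints: 7/24, 0.875, 35/24, 49/24, 2.625, 77/24.
f(7/24) = 24/103, f(0.875) = 8/39, f(35/24) = 24/131, f(49/24) = 24/145, f(2.625) = 8/53, f(77/24) = 24/173.
Sum = Δx · [f(7/24) + f(0.875) + f(35/24) + ...].
Sum ≈ 0.6280.

0.6280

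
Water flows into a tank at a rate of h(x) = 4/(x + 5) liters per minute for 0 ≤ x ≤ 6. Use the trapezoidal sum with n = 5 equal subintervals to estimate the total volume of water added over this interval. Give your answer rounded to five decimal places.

3.16896

Δx = (6 − 0)/5 = 1.2.
h(0) = 0.8, h(1.2) = 20/31, h(2.4) = 20/37, h(3.6) = 20/43, h(4.8) = 20/49, h(6) = 4/11.
T_5 = (Δx/2)·[h(x_0) + 2h(x_1) + ... + 2h(x_{4}) + h(x_5)].
Sum ≈ 3.16896.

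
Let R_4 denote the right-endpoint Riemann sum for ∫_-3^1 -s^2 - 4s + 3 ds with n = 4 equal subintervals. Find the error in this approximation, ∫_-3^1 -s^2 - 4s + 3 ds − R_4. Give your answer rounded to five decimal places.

4.66667

Exact integral: ∫_-3^1 f(s) ds ≈ 18.6666667.
R_4 = 14.
Error ≈ 18.6666667 − 14 ≈ 4.66667.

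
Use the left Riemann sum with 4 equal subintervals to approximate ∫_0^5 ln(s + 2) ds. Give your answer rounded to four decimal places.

6.4063

Δs = (5 − 0)/4 = 1.25.
Left endpoints: 0, 1.25, 2.5, 3.75.
f(0) ≈ 0.6931, f(1.25) ≈ 1.1787, f(2.5) ≈ 1.5041, f(3.75) ≈ 1.7492.
Sum = Δs · [f(0) + f(1.25) + f(2.5) + f(3.75)].
Sum ≈ 6.4063.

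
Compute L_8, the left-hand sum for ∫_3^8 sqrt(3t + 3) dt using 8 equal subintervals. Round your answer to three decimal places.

Δt = (8 − 3)/8 = 0.625.
Left endpoints: 3, 3.625, 4.25, 4.875, 5.5, 6.125, 6.75, 7.375.
f(3) ≈ 3.464, f(3.625) ≈ 3.725, f(4.25) ≈ 3.969, f(4.875) ≈ 4.198, f(5.5) ≈ 4.416, f(6.125) ≈ 4.623, f(6.75) ≈ 4.822, f(7.375) ≈ 5.012.
Sum = Δt · [f(3) + f(3.625) + f(4.25) + ...].
Sum ≈ 21.393.

21.393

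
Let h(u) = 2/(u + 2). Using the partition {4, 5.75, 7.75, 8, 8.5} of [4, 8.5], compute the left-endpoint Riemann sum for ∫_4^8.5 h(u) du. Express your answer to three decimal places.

1.251

Subinterval widths: 1.75, 2, 0.25, 0.5.
Left endpoints: 4, 5.75, 7.75, 8.
h(4) = 1/3, h(5.75) = 8/31, h(7.75) = 8/39, h(8) = 0.2.
Sum = Σ Δu_i · h(u_i).
Sum ≈ 1.251.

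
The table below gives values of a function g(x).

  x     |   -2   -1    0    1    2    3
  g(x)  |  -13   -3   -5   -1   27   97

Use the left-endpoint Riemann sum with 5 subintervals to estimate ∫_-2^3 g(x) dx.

5

Δx = 1.
Sum = 1·[(-13) + (-3) + (-5) + (-1) + 27] = 5.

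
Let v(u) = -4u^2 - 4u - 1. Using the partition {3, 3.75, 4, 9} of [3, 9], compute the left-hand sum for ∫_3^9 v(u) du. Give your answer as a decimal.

Subinterval widths: 0.75, 0.25, 5.
Left endpoints: 3, 3.75, 4.
v(3) = -49, v(3.75) = -72.25, v(4) = -81.
Sum = Σ Δu_i · v(u_i).
Sum = -459.8125.

-459.8125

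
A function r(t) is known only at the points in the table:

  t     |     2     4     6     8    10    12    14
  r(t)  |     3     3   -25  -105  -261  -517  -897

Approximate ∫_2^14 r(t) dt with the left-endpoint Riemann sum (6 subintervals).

-1804

Δt = 2.
Sum = 2·[3 + 3 + (-25) + (-105) + (-261) + (-517)] = -1804.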